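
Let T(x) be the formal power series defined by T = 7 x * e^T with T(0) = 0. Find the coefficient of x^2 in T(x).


Apply the Lagrange inversion formula: if T = 7 x * phi(T) with phi(t) = e^t, then
[x^n] T = 7^n * (1/n) [t^(n-1)] phi(t)^n = 7^n * (1/n) [t^(n-1)] e^(n t) = 7^n * (1/n) * n^(n-1) / (n-1)! = 7^n * n^(n-1) / n!.
When c = 1 this is the Cayley count of rooted labeled trees on n vertices, divided by n!.
For n = 2: 7^2 * 2^1 / 2! = 49 * 2/2 = 49.

49


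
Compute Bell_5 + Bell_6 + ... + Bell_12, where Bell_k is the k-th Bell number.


Recall Bell_k counts set partitions of a k-set (with Bell_0 = 1 by convention).
Bell_5 through Bell_12: 52, 203, 877, 4140, 21147, 115975, 678570, 4213597
Sum = 52 + 203 + 877 + 4140 + 21147 + 115975 + 678570 + 4213597 = 5034561.

5034561


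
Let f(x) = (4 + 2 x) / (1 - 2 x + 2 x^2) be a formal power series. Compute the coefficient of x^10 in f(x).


Write f(x) = sum_{k>=0} a_k x^k. Multiplying both sides by 1 - 2 x + 2 x^2 gives
(1 - 2 x + 2 x^2) sum_{k>=0} a_k x^k = 4 + 2 x.
Matching coefficients:
 x^0: a_0 = 4
 x^1: a_1 - 2 a_0 = 2  =>  a_1 = 2*4 + 2 = 10
 x^k (k >= 2): a_k = 2 a_{k-1} - 2 a_{k-2}.
Iterating: a_2 = 12, a_3 = 4, a_4 = -16, a_5 = -40, a_6 = -48, a_7 = -16, a_8 = 64, a_9 = 160, a_10 = 192.
So the coefficient of x^10 is 192.

192


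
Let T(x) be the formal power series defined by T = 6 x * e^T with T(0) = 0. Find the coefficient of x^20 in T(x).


Apply the Lagrange inversion formula: if T = 6 x * phi(T) with phi(t) = e^t, then
[x^n] T = 6^n * (1/n) [t^(n-1)] phi(t)^n = 6^n * (1/n) [t^(n-1)] e^(n t) = 6^n * (1/n) * n^(n-1) / (n-1)! = 6^n * n^(n-1) / n!.
When c = 1 this is the Cayley count of rooted labeled trees on n vertices, divided by n!.
For n = 20: 6^20 * 20^19 / 20! = 3656158440062976 * 5242880000000000000000000/2432902008176640000 = 17832200896512000000000000000/2263261.

17832200896512000000000000000/2263261


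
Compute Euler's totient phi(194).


phi(n) counts integers in [1, n] coprime to n. Using the multiplicative formula phi(n) = n * prod_{p | n} (1 - 1/p):
194 = 2 * 97, so
phi(194) = 194 * (1 - 1/2) * (1 - 1/97) = 96.

96


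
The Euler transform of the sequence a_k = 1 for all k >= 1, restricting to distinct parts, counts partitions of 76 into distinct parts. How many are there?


Partitions of 76 into distinct parts can be computed via generating function.
Product (1+x)(1+x^2)(1+x^3)...
The coefficient of x^76 = 53250

53250


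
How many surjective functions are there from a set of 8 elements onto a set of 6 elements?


By inclusion-exclusion on which target elements are missed, the number of surjections from an n-set onto a k-set is
surj(n, k) = sum_{j=0}^{k} (-1)^j C(k, j) (k - j)^n.
Equivalently surj(n, k) = k! * S(n, k), where S(n, k) is the Stirling number of the second kind.
For n = 8, k = 6:
S(8, 6) = 266, so
surj = 6! * 266 = 720 * 266 = 191520.

191520


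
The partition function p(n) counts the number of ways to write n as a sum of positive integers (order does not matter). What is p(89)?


Using the generating function prod_{k>=1} 1/(1-x^k), we compute p(89).
By dynamic programming over parts 1 through 89:
p(89) = 49995925

49995925


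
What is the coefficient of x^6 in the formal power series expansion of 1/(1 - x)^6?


The expansion 1/(1 - x)^r = sum_{k>=0} C(k + r - 1, r - 1) x^k follows from the multiset / negative-binomial theorem (or from repeated differentiation of the geometric series).
For r = 6 and k = 6:
C(11, 5) = 39916800 / (120 * 720) = 462.

462


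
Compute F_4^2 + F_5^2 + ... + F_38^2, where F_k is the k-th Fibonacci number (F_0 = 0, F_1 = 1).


There is a standard identity sum_{k=0}^{N} F_k^2 = F_N * F_{N+1} (proved inductively from the telescoping relation F_k^2 = F_k F_{k+1} - F_{k-1} F_k). Then
sum_{k=4}^{38} F_k^2 = F_38 F_39 - F_3 F_4.
Computing: F_38 = 39088169, F_39 = 63245986, F_3 = 2, F_4 = 3.
Sum = 39088169 * 63245986 - 2 * 3 = 2472169789339628.

2472169789339628


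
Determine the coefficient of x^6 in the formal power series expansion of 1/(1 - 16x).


The geometric series identity gives 1/(1 - c x) = sum_{k>=0} c^k x^k, so the coefficient of x^k is c^k.
Here c = 16 and k = 6.
Computing: 16^6 = 16777216

16777216


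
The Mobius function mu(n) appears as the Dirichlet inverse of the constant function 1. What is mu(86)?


86 = 2 * 43 (all distinct primes).
mu(86) = (-1)^2 = 1

1


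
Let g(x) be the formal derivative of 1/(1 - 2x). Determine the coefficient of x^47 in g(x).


Differentiate termwise: d/dx sum_{k>=0} 2^k x^k = sum_{k>=1} k 2^k x^(k-1) = sum_{j>=0} (j+1) 2^(j+1) x^j.
Equivalently, d/dx [1/(1 - 2x)] = 2/(1 - 2x)^2.
For j = 47: 48 * 2^48 = 48 * 281474976710656 = 13510798882111488.

13510798882111488


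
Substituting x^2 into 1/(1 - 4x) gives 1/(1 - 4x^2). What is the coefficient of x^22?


The coefficient of x^(2m) in 1/(1 - 4x^2) is 4^m.
With n = 22 = 2*11, the coefficient is 4^11 = 4194304.

4194304


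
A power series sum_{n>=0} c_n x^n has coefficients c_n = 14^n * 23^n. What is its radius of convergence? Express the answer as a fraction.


By the root test (Cauchy-Hadamard), the radius is R = 1 / limsup_n |c_n|^(1/n).
Here |c_n|^(1/n) = (14^n * 23^n)^(1/n) = 14 * 23 = 322 for all n.
So R = 1/322 = 1/322.

1/322


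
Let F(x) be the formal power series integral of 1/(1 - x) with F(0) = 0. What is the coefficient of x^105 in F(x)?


1/(1 - x) = sum_{k>=0} x^k. Integrating termwise and using F(0) = 0 gives
F(x) = sum_{k>=0} x^(k+1) / (k+1) = sum_{m>=1} x^m / m = -ln(1 - x).
So the coefficient of x^105 is 1/105 = 1/105.

1/105


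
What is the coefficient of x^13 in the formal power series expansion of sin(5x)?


The Maclaurin series is sin(t) = sum_{k>=0} (-1)^k t^(2k+1) / (2k+1)!, so substituting t = 5x, only odd powers of x are nonzero, with coefficient of x^(2k+1) equal to (-1)^k 5^(2k+1) / (2k+1)!.
Write 13 = 2*6 + 1, giving the coefficient (-1)^6 * 5^13 / 13! = 1220703125/6227020800 = 48828125/249080832.

48828125/249080832


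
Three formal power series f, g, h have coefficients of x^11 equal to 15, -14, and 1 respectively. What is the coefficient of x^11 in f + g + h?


Series addition is componentwise:
15 + -14 + 1
= 2

2


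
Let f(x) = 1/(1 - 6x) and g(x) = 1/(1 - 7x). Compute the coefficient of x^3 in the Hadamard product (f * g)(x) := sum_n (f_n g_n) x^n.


f has coefficients f_k = 6^k and g has coefficients g_k = 7^k, so the Hadamard product has coefficient (f*g)_k = 6^k * 7^k = 42^k.
For k = 3: 42^3 = 74088.

74088


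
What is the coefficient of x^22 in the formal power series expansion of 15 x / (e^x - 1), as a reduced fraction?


The exponential generating function for Bernoulli numbers is
x / (e^x - 1) = sum_{k>=0} B_k x^k / k!.
So the coefficient of x^22 in 15 x / (e^x - 1) is 15 B_22 / 22!.
Computing: B_22 = 854513/138, 22! = 1124000727777607680000, giving
15 * 854513/138 / 1124000727777607680000 = 77683/940073335959453696000.

77683/940073335959453696000


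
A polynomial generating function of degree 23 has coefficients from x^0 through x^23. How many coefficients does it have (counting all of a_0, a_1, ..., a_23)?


A polynomial of degree 23 takes the form a_0 + a_1 x + ... + a_23 x^23.
The number of coefficients is 23 + 1 = 24.

24


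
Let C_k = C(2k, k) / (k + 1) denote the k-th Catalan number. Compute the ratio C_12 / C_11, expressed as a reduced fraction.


Using C_k = (2k)! / (k! (k+1)!), the ratio C_{k+1}/C_k simplifies to
C_{k+1}/C_k = [(2k+2)! / ((k+1)! (k+2)!)] * [k! (k+1)! / (2k)!]
 = (2k+2)(2k+1) / ((k+1)(k+2)) = 2(2k+1) / (k+2).
For k = 11: 2(2*11 + 1) / (11 + 2) = 46/13 = 46/13.

46/13


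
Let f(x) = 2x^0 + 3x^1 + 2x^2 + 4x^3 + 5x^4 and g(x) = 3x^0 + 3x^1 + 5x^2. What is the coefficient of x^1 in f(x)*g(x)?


Cauchy product at x^1:
2*3 + 3*3
= 15

15


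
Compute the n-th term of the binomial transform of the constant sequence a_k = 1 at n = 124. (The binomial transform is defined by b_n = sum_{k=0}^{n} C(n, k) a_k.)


With a_k = 1 for all k, b_n = sum_{k=0}^{n} C(n, k) = 2^n by the binomial theorem.
For n = 124: 2^124 = 21267647932558653966460912964485513216.

21267647932558653966460912964485513216


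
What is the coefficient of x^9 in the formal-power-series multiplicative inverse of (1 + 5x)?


The inverse is 1/(1 + 5x). Apply the geometric identity 1/(1 - y) = sum_{k>=0} y^k with y = -5x:
1/(1 + 5x) = sum_{k>=0} (-5)^k x^k.
So the coefficient of x^9 is (-5)^9 = -1953125.

-1953125


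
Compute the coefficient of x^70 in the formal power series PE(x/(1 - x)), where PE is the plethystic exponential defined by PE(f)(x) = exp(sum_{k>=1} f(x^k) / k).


For f(x) = x/(1 - x) we have
sum_{k>=1} f(x^k) / k = sum_{k>=1} (1/k) * x^k / (1 - x^k) = sum_{k, m >= 1} x^(k m) / k,
which after exponentiating simplifies to
PE(x/(1 - x)) = prod_{k>=1} 1 / (1 - x^k).
This is the generating function for the partition function p(n), so the coefficient of x^70 is p(70).
Computing p(70) by dynamic programming over parts 1, 2, ..., 70: p(70) = 4087968.

4087968


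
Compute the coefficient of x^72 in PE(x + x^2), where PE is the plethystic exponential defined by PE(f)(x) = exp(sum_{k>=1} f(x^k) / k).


With f(x) = x + x^2, the exponent is sum_{k>=1} (x^k + x^(2k)) / k = -ln(1 - x) - ln(1 - x^2). Exponentiating:
PE(x + x^2) = 1 / ((1 - x)(1 - x^2)).
This is the generating function for partitions of n into parts of size 1 or 2. The number of 2's can be any j in 0..36, and the rest are 1's, so
[x^72] = floor(72/2) + 1 = 37.

37


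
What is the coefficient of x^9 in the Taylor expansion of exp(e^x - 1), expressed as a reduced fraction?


exp(e^x - 1) = sum_{k>=0} Bell_k x^k / k!, where Bell_k is the k-th Bell number.
So the coefficient of x^9 is Bell_9 / 9!.
Computing: Bell_9 = 21147 and 9! = 362880, giving
21147/362880 = 1007/17280.

1007/17280


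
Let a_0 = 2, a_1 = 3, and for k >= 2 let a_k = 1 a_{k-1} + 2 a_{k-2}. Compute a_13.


Iterating the recurrence forward:
a_0 = 2
a_1 = 3
a_2 = 1*3 + 2*2 = 7
a_3 = 1*7 + 2*3 = 13
a_4 = 1*13 + 2*7 = 27
a_5 = 1*27 + 2*13 = 53
a_6 = 1*53 + 2*27 = 107
a_7 = 1*107 + 2*53 = 213
a_8 = 1*213 + 2*107 = 427
a_9 = 1*427 + 2*213 = 853
a_10 = 1*853 + 2*427 = 1707
a_11 = 1*1707 + 2*853 = 3413
a_12 = 1*3413 + 2*1707 = 6827
a_13 = 1*6827 + 2*3413 = 13653
So a_13 = 13653.

13653


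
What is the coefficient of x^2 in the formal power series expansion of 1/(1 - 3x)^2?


The general identity 1/(1 - c x)^r = sum_{k>=0} c^k C(k + r - 1, r - 1) x^k follows by substituting y = c x into 1/(1 - y)^r = sum_{k>=0} C(k + r - 1, r - 1) y^k.
For c = 3, r = 2, k = 2:
3^2 * C(3, 1) = 9 * 3 = 27.

27


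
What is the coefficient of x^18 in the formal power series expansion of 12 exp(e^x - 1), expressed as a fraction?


exp(e^x - 1) is the exponential generating function for the Bell numbers Bell_k: exp(e^x - 1) = sum_{k>=0} Bell_k x^k / k!.
So the coefficient of x^18 in 12 exp(e^x - 1) is 12 Bell_18 / 18!.
Computing: Bell_18 = 682076806159 and 18! = 6402373705728000, giving
12 * 682076806159/6402373705728000 = 97439543737/76218734592000.

97439543737/76218734592000


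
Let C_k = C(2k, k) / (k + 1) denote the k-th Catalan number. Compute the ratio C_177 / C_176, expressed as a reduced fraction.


Using C_k = (2k)! / (k! (k+1)!), the ratio C_{k+1}/C_k simplifies to
C_{k+1}/C_k = [(2k+2)! / ((k+1)! (k+2)!)] * [k! (k+1)! / (2k)!]
 = (2k+2)(2k+1) / ((k+1)(k+2)) = 2(2k+1) / (k+2).
For k = 176: 2(2*176 + 1) / (176 + 2) = 706/178 = 353/89.

353/89


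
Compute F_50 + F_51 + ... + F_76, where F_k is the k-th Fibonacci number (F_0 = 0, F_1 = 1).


Use the identity sum_{k=0}^{N} F_k = F_{N+2} - 1 (which follows from F_{k+2} - F_{k+1} = F_k). Then
sum_{k=50}^{76} F_k = (F_{78} - 1) - (F_{51} - 1) = F_{78} - F_{51}.
Computing: F_{78} = 8944394323791464, F_{51} = 20365011074, so
Sum = 8944394323791464 - 20365011074 = 8944373958780390.

8944373958780390


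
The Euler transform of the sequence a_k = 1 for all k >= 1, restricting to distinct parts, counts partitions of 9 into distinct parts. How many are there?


Partitions of 9 into distinct parts can be computed via generating function.
Product (1+x)(1+x^2)(1+x^3)...
The coefficient of x^9 = 8

8


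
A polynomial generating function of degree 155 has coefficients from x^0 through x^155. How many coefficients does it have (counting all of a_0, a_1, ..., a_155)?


A polynomial of degree 155 takes the form a_0 + a_1 x + ... + a_155 x^155.
The number of coefficients is 155 + 1 = 156.

156


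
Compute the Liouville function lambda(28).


The Liouville function is lambda(k) = (-1)^Omega(k), where Omega(k) counts the prime factors of k with multiplicity.
Factoring: 28 = 2 * 2 * 7, so Omega(28) = 3.
lambda(28) = (-1)^3 = -1.

-1


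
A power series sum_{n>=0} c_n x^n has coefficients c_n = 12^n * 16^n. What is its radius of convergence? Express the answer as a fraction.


By the root test (Cauchy-Hadamard), the radius is R = 1 / limsup_n |c_n|^(1/n).
Here |c_n|^(1/n) = (12^n * 16^n)^(1/n) = 12 * 16 = 192 for all n.
So R = 1/192 = 1/192.

1/192


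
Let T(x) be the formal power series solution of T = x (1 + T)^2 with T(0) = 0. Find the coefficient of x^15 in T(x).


Apply the Lagrange inversion formula: if T = x * phi(T) with phi(t) = (1 + t)^2, then [x^n] T = (1/n) [t^(n-1)] phi(t)^n = (1/n) [t^(n-1)] (1 + t)^(2n) = (1/n) C(2n, n-1).
Using the identity C(2n, n-1) = C(2n, n) * n / (n+1), the unscaled factor equals C(2n, n) / (n+1) = C_n, the n-th Catalan number.
For n = 15: C_15 = C(30, 15) / 16 = 155117520/16 = 9694845 = 9694845.

9694845


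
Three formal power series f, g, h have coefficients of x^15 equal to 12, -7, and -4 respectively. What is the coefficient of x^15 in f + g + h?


Series addition is componentwise:
12 + -7 + -4
= 1

1


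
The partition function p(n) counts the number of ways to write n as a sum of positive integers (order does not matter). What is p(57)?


Using the generating function prod_{k>=1} 1/(1-x^k), we compute p(57).
By dynamic programming over parts 1 through 57:
p(57) = 614154

614154


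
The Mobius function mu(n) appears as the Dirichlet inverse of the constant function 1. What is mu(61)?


61 = 61 (all distinct primes).
mu(61) = (-1)^1 = -1

-1


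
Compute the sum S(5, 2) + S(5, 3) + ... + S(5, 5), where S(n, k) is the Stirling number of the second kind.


By definition, S(n, k) counts partitions of an n-set into exactly k nonempty blocks.
Computing row n = 5 for k = 2..5:
S(5, k): 15, 25, 10, 1
Sum = 51.

51


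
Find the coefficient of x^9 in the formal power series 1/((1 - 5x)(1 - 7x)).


By partial fractions or Cauchy convolution:
The coefficient equals sum_{k=0}^{9} 5^k * 7^(9-k).
= 136354812

136354812


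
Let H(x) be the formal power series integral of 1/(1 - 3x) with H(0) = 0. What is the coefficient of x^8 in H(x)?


1/(1 - 3x) = sum_{k>=0} 3^k x^k. Integrating termwise with H(0) = 0:
H(x) = sum_{k>=0} 3^k x^(k+1) / (k+1) = sum_{m>=1} 3^(m-1) x^m / m.
For m = 8: 3^7/8 = 2187/8 = 2187/8.

2187/8


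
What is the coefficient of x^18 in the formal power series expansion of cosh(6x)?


The Maclaurin series is cosh(t) = sum_{m>=0} t^(2m) / (2m)!, so substituting t = 6x, only even powers of x are nonzero, with coefficient of x^(2m) equal to 6^(2m) / (2m)!.
For x^18 the coefficient is 6^18/18! = 101559956668416/6402373705728000 = 236196/14889875.

236196/14889875


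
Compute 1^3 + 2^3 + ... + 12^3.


This power sum has a closed form given by Faulhaber's formula
sum_{k=1}^{m} k^p = (1 / (p + 1)) * sum_{j=0}^{p} C(p + 1, j) B_j m^(p + 1 - j),
but for small m direct computation is fastest:
1 + 8 + 27 + 64 + 125 + 216 + 343 + 512 + 729 + 1000 + 1331 + 1728 = 6084.

6084


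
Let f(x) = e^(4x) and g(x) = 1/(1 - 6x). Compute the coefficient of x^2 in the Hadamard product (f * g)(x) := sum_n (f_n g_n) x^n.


Expanding: f_k = 4^k/k! (from e^(4x)) and g_k = 6^k (from 1/(1 - 6x)). So the Hadamard coefficient (f * g)_k = 4^k 6^k / k! = (24)^k / k!.
For k = 2: 24^2/2! = 576/2 = 288.

288


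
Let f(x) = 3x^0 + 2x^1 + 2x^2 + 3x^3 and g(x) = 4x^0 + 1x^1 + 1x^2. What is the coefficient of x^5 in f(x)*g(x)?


Cauchy product at x^5:
3*1
= 3

3


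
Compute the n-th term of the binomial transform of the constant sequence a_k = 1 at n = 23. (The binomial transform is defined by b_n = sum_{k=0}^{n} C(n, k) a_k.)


With a_k = 1 for all k, b_n = sum_{k=0}^{n} C(n, k) = 2^n by the binomial theorem.
For n = 23: 2^23 = 8388608.

8388608


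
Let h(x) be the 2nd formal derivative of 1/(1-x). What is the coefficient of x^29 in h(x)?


Differentiating 2 times: d^2/dx^2 [1/(1-x)] = 2!/(1-x)^3.
The expansion 1/(1-x)^3 = sum_{k>=0} C(k+2, 2) x^k, so the coefficient of x^n in 2!/(1-x)^3 is 2! * C(n+2, 2).
For n = 29: 2 * C(31, 2) = 2 * 465 = 930

930


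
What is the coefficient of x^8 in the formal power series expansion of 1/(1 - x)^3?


The negative binomial / multiset identity is
1/(1 - x)^r = sum_{k>=0} C(k + r - 1, r - 1) x^k.
Here r = 3 and k = 8, so the coefficient is
C(8 + 2, 2) = C(10, 2)
= 45

45


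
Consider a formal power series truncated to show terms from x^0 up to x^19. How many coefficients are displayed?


From x^0 to x^19 inclusive, the count is 19 - 0 + 1 = 20.

20


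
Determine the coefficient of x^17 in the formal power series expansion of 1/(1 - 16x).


The geometric series identity gives 1/(1 - c x) = sum_{k>=0} c^k x^k, so the coefficient of x^k is c^k.
Here c = 16 and k = 17.
Computing: 16^17 = 295147905179352825856

295147905179352825856


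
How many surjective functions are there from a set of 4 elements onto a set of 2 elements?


By inclusion-exclusion on which target elements are missed, the number of surjections from an n-set onto a k-set is
surj(n, k) = sum_{j=0}^{k} (-1)^j C(k, j) (k - j)^n.
Equivalently surj(n, k) = k! * S(n, k), where S(n, k) is the Stirling number of the second kind.
For n = 4, k = 2:
S(4, 2) = 7, so
surj = 2! * 7 = 2 * 7 = 14.

14


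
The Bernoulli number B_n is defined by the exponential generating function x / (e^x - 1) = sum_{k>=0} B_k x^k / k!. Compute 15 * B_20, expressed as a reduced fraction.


Bernoulli numbers can also be computed recursively via B_0 = 1 and sum_{j=0}^{m} C(m+1, j) B_j = 0 for m >= 1. Odd-index Bernoulli numbers vanish for k >= 3.
Computing B_20 = -174611/330, so 15 * B_20 = 15 * -174611/330 = -174611/22.

-174611/22


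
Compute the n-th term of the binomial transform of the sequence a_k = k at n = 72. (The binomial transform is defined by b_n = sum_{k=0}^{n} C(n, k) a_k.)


With a_k = k, b_n = sum_{k=0}^{n} C(n, k) k. Using k * C(n, k) = n * C(n-1, k-1) gives b_n = n * sum_{k>=1} C(n-1, k-1) = n * 2^(n-1).
For n = 72: 72 * 2^71 = 72 * 2361183241434822606848 = 170005193383307227693056.

170005193383307227693056


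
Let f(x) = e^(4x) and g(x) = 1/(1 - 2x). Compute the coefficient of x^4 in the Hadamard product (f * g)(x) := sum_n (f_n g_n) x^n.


Expanding: f_k = 4^k/k! (from e^(4x)) and g_k = 2^k (from 1/(1 - 2x)). So the Hadamard coefficient (f * g)_k = 4^k 2^k / k! = (8)^k / k!.
For k = 4: 8^4/4! = 4096/24 = 512/3.

512/3


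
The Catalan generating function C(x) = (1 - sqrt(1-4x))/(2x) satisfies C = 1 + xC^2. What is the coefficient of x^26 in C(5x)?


Substituting x -> 5x scales the n-th coefficient by 5^n, so [x^26] C(5x) = 5^26 * C_26.
C_26 = C(2*26, 26)/(27) = 495918532948104/27 = 18367353072152.
So 5^26 * 18367353072152 = 1490116119384765625 * 18367353072152 = 27369488883244991302490234375000.

27369488883244991302490234375000


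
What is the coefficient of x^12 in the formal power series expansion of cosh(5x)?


The Maclaurin series is cosh(t) = sum_{m>=0} t^(2m) / (2m)!, so substituting t = 5x, only even powers of x are nonzero, with coefficient of x^(2m) equal to 5^(2m) / (2m)!.
For x^12 the coefficient is 5^12/12! = 244140625/479001600 = 9765625/19160064.

9765625/19160064


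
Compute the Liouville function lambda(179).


The Liouville function is lambda(k) = (-1)^Omega(k), where Omega(k) counts the prime factors of k with multiplicity.
Factoring: 179 = 179, so Omega(179) = 1.
lambda(179) = (-1)^1 = -1.

-1


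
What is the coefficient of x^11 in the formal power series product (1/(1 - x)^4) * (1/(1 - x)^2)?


Combine the factors: (1/(1 - x)^4) * (1/(1 - x)^2) = 1/(1 - x)^6.
Then use 1/(1 - x)^r = sum_{k>=0} C(k + r - 1, r - 1) x^k with r = 6 and k = 11:
C(16, 5) = 4368.

4368


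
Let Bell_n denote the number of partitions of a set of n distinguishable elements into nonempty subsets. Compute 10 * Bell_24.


Bell_24 can be computed from the Bell triangle or from Dobinski's identity Bell_n = (1/e) * sum_{k>=0} k^n / k!.
Computing Bell_24 = 445958869294805289.
Then 10 * 445958869294805289 = 4459588692948052890.

4459588692948052890


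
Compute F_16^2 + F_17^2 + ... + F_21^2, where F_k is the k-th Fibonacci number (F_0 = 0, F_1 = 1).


There is a standard identity sum_{k=0}^{N} F_k^2 = F_N * F_{N+1} (proved inductively from the telescoping relation F_k^2 = F_k F_{k+1} - F_{k-1} F_k). Then
sum_{k=16}^{21} F_k^2 = F_21 F_22 - F_15 F_16.
Computing: F_21 = 10946, F_22 = 17711, F_15 = 610, F_16 = 987.
Sum = 10946 * 17711 - 610 * 987 = 193262536.

193262536


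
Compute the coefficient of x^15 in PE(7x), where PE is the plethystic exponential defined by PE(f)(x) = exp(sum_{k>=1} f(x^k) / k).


With f(x) = 7x, the exponent is sum_{k>=1} 7 x^k / k = 7 * (-ln(1 - x)). Exponentiating:
PE(7x) = exp(-7 ln(1 - x)) = 1/(1 - x)^7.
By the negative binomial expansion, [x^n] 1/(1 - x)^7 = C(n + 6, 6).
For n = 15: C(21, 6) = 54264.

54264


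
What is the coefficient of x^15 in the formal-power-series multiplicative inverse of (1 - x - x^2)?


Let the inverse be f(x) = sum_{k>=0} a_k x^k. From f(x) * (1 - x - x^2) = 1 and matching coefficients:
 x^0: a_0 = 1.
 x^1: a_1 - a_0 = 0, so a_1 = 1.
 x^k (k >= 2): a_k - a_{k-1} - a_{k-2} = 0, i.e. a_k = a_{k-1} + a_{k-2}.
This is the Fibonacci-type recurrence shifted so that a_0 = a_1 = 1.
Iterating: a_0=1, a_1=1, a_2=2, a_3=3, a_4=5, a_5=8, a_6=13, a_7=21, a_8=34, a_9=55, ...
a_15 = 987.

987


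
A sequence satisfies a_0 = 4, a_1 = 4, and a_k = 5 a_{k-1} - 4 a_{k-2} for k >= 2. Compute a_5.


The characteristic equation is t^2 - 5 t + 4 = 0, with roots r_1 = 4 and r_2 = 1 (so c_1 = r_1 + r_2, c_2 = -r_1 r_2 as required).
One can use the closed form a_n = A r_1^n + B r_2^n, but direct iteration is more reliable:
a_0 = 4, a_1 = 4, a_2 = 4, a_3 = 4, a_4 = 4, a_5 = 4.
So a_5 = 4.

4


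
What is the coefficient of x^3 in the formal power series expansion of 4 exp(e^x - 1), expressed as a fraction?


exp(e^x - 1) is the exponential generating function for the Bell numbers Bell_k: exp(e^x - 1) = sum_{k>=0} Bell_k x^k / k!.
So the coefficient of x^3 in 4 exp(e^x - 1) is 4 Bell_3 / 3!.
Computing: Bell_3 = 5 and 3! = 6, giving
4 * 5/6 = 10/3.

10/3


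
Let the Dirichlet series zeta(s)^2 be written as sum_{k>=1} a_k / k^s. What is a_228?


The Dirichlet convolution of the constant function 1 with itself gives (1 * 1)(k) = sum_{d | k} 1 = d(k), the number of positive divisors of k.
Since zeta(s) = sum_{k>=1} 1/k^s, we have zeta(s)^2 = sum_{k>=1} d(k)/k^s, so a_k = d(k).
For k = 228: the divisors are 1, 2, 3, 4, 6, 12, 19, 38, 57, 76, 114, 228.
Count = 12.

12


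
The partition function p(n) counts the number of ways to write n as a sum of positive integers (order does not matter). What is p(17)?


Using the generating function prod_{k>=1} 1/(1-x^k), we compute p(17).
By dynamic programming over parts 1 through 17:
p(17) = 297

297


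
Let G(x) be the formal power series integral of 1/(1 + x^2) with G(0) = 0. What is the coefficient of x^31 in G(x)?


1/(1 + x^2) = sum_{j>=0} (-1)^j x^(2j). Integrating termwise with G(0) = 0:
G(x) = sum_{j>=0} (-1)^j x^(2j+1) / (2j+1) = arctan(x).
Only odd powers are nonzero. For x^31 write 31 = 2*15 + 1, giving
(-1)^15 / 31 = -1/31 = -1/31.

-1/31


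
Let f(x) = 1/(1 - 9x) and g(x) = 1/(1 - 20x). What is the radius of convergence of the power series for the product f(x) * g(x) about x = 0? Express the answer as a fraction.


The radius of 1/(1 - 9x) is 1/9 (nearest singularity at x = 1/9), and the radius of 1/(1 - 20x) is 1/20.
The product f(x)*g(x) = 1/((1 - 9x)(1 - 20x)) has singularities at both 1/9 and 1/20, so its radius of convergence is the distance to the nearest one:
min(1/9, 1/20) = 1/20.

1/20


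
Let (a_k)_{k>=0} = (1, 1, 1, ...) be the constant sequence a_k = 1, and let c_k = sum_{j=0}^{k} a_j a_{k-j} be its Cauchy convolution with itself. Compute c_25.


Since a_j = 1 for all j >= 0, the convolution sum becomes
c_k = sum_{j=0}^{k} 1 * 1 = 1 * (k + 1).
Equivalently, the generating function of (a_k) is 1/(1 - x) and its square is 1/(1 - x)^2 = sum_{k>=0} 1(k + 1) x^k.
For k = 25: 1 * 26 = 26.

26


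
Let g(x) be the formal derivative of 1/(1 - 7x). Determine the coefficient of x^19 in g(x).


Differentiate termwise: d/dx sum_{k>=0} 7^k x^k = sum_{k>=1} k 7^k x^(k-1) = sum_{j>=0} (j+1) 7^(j+1) x^j.
Equivalently, d/dx [1/(1 - 7x)] = 7/(1 - 7x)^2.
For j = 19: 20 * 7^20 = 20 * 79792266297612001 = 1595845325952240020.

1595845325952240020


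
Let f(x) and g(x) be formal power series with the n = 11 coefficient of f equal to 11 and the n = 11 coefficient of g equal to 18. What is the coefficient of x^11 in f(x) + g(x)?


Addition of formal power series is termwise.
The coefficient of x^11 in f + g = 11 + 18
= 29

29


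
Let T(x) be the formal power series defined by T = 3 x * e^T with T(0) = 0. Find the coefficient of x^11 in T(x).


Apply the Lagrange inversion formula: if T = 3 x * phi(T) with phi(t) = e^t, then
[x^n] T = 3^n * (1/n) [t^(n-1)] phi(t)^n = 3^n * (1/n) [t^(n-1)] e^(n t) = 3^n * (1/n) * n^(n-1) / (n-1)! = 3^n * n^(n-1) / n!.
When c = 1 this is the Cayley count of rooted labeled trees on n vertices, divided by n!.
For n = 11: 3^11 * 11^10 / 11! = 177147 * 25937424601/39916800 = 5156831600217/44800.

5156831600217/44800


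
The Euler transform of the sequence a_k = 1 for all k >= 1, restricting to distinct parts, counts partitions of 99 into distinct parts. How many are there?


Partitions of 99 into distinct parts can be computed via generating function.
Product (1+x)(1+x^2)(1+x^3)...
The coefficient of x^99 = 409174

409174


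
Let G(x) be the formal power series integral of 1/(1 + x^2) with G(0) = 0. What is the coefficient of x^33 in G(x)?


1/(1 + x^2) = sum_{j>=0} (-1)^j x^(2j). Integrating termwise with G(0) = 0:
G(x) = sum_{j>=0} (-1)^j x^(2j+1) / (2j+1) = arctan(x).
Only odd powers are nonzero. For x^33 write 33 = 2*16 + 1, giving
(-1)^16 / 33 = 1/33 = 1/33.

1/33


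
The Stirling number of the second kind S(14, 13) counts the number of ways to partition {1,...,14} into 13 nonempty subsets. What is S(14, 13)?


Using the explicit formula S(n,k) = (1/k!) sum_{j=0}^{k} (-1)^(k-j) C(k,j) j^n:
S(14, 13) = 91
Equivalently, S(n,k) is n! times the coefficient of x^n in the EGF (e^x - 1)^k / k!.

91


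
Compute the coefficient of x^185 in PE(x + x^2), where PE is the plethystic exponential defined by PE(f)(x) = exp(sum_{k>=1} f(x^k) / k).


With f(x) = x + x^2, the exponent is sum_{k>=1} (x^k + x^(2k)) / k = -ln(1 - x) - ln(1 - x^2). Exponentiating:
PE(x + x^2) = 1 / ((1 - x)(1 - x^2)).
This is the generating function for partitions of n into parts of size 1 or 2. The number of 2's can be any j in 0..92, and the rest are 1's, so
[x^185] = floor(185/2) + 1 = 93.

93


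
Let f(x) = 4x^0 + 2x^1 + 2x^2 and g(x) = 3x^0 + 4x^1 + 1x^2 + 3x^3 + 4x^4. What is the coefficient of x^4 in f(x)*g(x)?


Cauchy product at x^4:
4*4 + 2*3 + 2*1
= 24

24


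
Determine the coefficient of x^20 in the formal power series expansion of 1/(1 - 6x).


The geometric series identity gives 1/(1 - c x) = sum_{k>=0} c^k x^k, so the coefficient of x^k is c^k.
Here c = 6 and k = 20.
Computing: 6^20 = 3656158440062976

3656158440062976


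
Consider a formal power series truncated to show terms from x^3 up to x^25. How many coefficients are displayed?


From x^3 to x^25 inclusive, the count is 25 - 3 + 1 = 23.

23


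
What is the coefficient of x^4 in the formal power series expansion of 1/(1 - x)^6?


The expansion 1/(1 - x)^r = sum_{k>=0} C(k + r - 1, r - 1) x^k follows from the multiset / negative-binomial theorem (or from repeated differentiation of the geometric series).
For r = 6 and k = 4:
C(9, 5) = 362880 / (120 * 24) = 126.

126


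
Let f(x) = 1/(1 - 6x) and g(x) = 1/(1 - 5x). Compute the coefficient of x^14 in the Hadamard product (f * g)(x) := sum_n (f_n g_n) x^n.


f has coefficients f_k = 6^k and g has coefficients g_k = 5^k, so the Hadamard product has coefficient (f*g)_k = 6^k * 5^k = 30^k.
For k = 14: 30^14 = 478296900000000000000.

478296900000000000000


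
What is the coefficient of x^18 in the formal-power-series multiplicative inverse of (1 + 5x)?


The inverse is 1/(1 + 5x). Apply the geometric identity 1/(1 - y) = sum_{k>=0} y^k with y = -5x:
1/(1 + 5x) = sum_{k>=0} (-5)^k x^k.
So the coefficient of x^18 is (-5)^18 = 3814697265625.

3814697265625


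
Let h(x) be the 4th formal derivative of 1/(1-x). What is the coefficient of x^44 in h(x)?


Differentiating 4 times: d^4/dx^4 [1/(1-x)] = 4!/(1-x)^5.
The expansion 1/(1-x)^5 = sum_{k>=0} C(k+4, 4) x^k, so the coefficient of x^n in 4!/(1-x)^5 is 4! * C(n+4, 4).
For n = 44: 24 * C(48, 4) = 24 * 194580 = 4669920

4669920


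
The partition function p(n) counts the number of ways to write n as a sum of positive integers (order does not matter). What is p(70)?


Using the generating function prod_{k>=1} 1/(1-x^k), we compute p(70).
By dynamic programming over parts 1 through 70:
p(70) = 4087968

4087968


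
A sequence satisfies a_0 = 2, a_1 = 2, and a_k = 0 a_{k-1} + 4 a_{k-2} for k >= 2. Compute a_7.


The characteristic equation is t^2 - 0 t - 4 = 0, with roots r_1 = 2 and r_2 = -2 (so c_1 = r_1 + r_2, c_2 = -r_1 r_2 as required).
One can use the closed form a_n = A r_1^n + B r_2^n, but direct iteration is more reliable:
a_0 = 2, a_1 = 2, a_2 = 8, a_3 = 8, a_4 = 32, a_5 = 32, a_6 = 128, a_7 = 128.
So a_7 = 128.

128


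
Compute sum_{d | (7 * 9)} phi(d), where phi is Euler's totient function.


First, 7 * 9 = 63. One classical identity is sum_{d | n} phi(d) = n (each k in [1, n] has a unique gcd with n, and among the k's with gcd(k, n) = n/d there are phi(d) of them). So the sum equals 63. We also verify directly:
Divisors of 63: 1, 3, 7, 9, 21, 63.
phi values: 1, 2, 6, 6, 12, 36.
Sum = 63.

63


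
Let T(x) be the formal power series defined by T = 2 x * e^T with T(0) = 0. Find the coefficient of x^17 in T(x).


Apply the Lagrange inversion formula: if T = 2 x * phi(T) with phi(t) = e^t, then
[x^n] T = 2^n * (1/n) [t^(n-1)] phi(t)^n = 2^n * (1/n) [t^(n-1)] e^(n t) = 2^n * (1/n) * n^(n-1) / (n-1)! = 2^n * n^(n-1) / n!.
When c = 1 this is the Cayley count of rooted labeled trees on n vertices, divided by n!.
For n = 17: 2^17 * 17^16 / 17! = 131072 * 48661191875666868481/355687428096000 = 11449692206039263172/638512875.

11449692206039263172/638512875


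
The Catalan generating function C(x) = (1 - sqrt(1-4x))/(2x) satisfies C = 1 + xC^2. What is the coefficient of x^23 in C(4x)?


Substituting x -> 4x scales the n-th coefficient by 4^n, so [x^23] C(4x) = 4^23 * C_23.
C_23 = C(2*23, 23)/(24) = 8233430727600/24 = 343059613650.
So 4^23 * 343059613650 = 70368744177664 * 343059613650 = 24140674190625098799513600.

24140674190625098799513600


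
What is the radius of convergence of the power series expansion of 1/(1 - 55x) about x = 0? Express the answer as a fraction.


Expanding 1/(1 - 55x) = sum_{k>=0} 55^k x^k, the series converges when |55x| < 1, i.e., |x| < 1/55.
So the radius of convergence is 1/55 = 1/55.

1/55


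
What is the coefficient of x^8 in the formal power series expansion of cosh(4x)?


The Maclaurin series is cosh(t) = sum_{m>=0} t^(2m) / (2m)!, so substituting t = 4x, only even powers of x are nonzero, with coefficient of x^(2m) equal to 4^(2m) / (2m)!.
For x^8 the coefficient is 4^8/8! = 65536/40320 = 512/315.

512/315


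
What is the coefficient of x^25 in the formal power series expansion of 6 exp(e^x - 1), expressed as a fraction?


exp(e^x - 1) is the exponential generating function for the Bell numbers Bell_k: exp(e^x - 1) = sum_{k>=0} Bell_k x^k / k!.
So the coefficient of x^25 in 6 exp(e^x - 1) is 6 Bell_25 / 25!.
Computing: Bell_25 = 4638590332229999353 and 25! = 15511210043330985984000000, giving
6 * 4638590332229999353/15511210043330985984000000 = 356814640940769181/198861667222192128000000.

356814640940769181/198861667222192128000000


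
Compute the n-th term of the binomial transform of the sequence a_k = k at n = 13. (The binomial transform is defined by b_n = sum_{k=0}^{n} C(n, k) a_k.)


With a_k = k, b_n = sum_{k=0}^{n} C(n, k) k. Using k * C(n, k) = n * C(n-1, k-1) gives b_n = n * sum_{k>=1} C(n-1, k-1) = n * 2^(n-1).
For n = 13: 13 * 2^12 = 13 * 4096 = 53248.

53248


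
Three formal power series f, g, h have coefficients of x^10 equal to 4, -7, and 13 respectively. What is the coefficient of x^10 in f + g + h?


Series addition is componentwise:
4 + -7 + 13
= 10

10


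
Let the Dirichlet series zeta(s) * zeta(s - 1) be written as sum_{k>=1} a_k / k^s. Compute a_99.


Convolution gives a_k = sum_{d | k} d * 1 = sum_{d | k} d = sigma(k), the sum of positive divisors of k.
For k = 99, the divisors are 1, 3, 9, 11, 33, 99, so
sigma(99) = 1 + 3 + 9 + 11 + 33 + 99 = 156.

156


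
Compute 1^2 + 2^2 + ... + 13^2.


This power sum has a closed form given by Faulhaber's formula
sum_{k=1}^{m} k^p = (1 / (p + 1)) * sum_{j=0}^{p} C(p + 1, j) B_j m^(p + 1 - j),
but for small m direct computation is fastest:
1 + 4 + 9 + 16 + 25 + 36 + 49 + 64 + 81 + 100 + 121 + 144 + 169 = 819.

819


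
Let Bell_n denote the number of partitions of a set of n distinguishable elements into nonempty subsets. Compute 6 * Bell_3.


Bell_3 can be computed from the Bell triangle or from Dobinski's identity Bell_n = (1/e) * sum_{k>=0} k^n / k!.
Computing Bell_3 = 5.
Then 6 * 5 = 30.

30


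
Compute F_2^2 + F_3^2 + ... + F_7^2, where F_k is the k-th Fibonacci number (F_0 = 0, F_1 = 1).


There is a standard identity sum_{k=0}^{N} F_k^2 = F_N * F_{N+1} (proved inductively from the telescoping relation F_k^2 = F_k F_{k+1} - F_{k-1} F_k). Then
sum_{k=2}^{7} F_k^2 = F_7 F_8 - F_1 F_2.
Computing: F_7 = 13, F_8 = 21, F_1 = 1, F_2 = 1.
Sum = 13 * 21 - 1 * 1 = 272.

272


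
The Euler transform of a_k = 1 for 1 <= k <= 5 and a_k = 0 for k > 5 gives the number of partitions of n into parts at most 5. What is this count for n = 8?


Partitions of 8 into parts at most 5:
Using generating function (1-x)^(-1)(1-x^2)^(-1)...(1-x^5)^(-1),
the coefficient of x^8 = 18

18


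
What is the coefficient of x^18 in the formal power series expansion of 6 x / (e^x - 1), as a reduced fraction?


The exponential generating function for Bernoulli numbers is
x / (e^x - 1) = sum_{k>=0} B_k x^k / k!.
So the coefficient of x^18 in 6 x / (e^x - 1) is 6 B_18 / 18!.
Computing: B_18 = 43867/798, 18! = 6402373705728000, giving
6 * 43867/798 / 6402373705728000 = 43867/851515702861824000.

43867/851515702861824000


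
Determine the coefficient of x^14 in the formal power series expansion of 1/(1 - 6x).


The geometric series identity gives 1/(1 - c x) = sum_{k>=0} c^k x^k, so the coefficient of x^k is c^k.
Here c = 6 and k = 14.
Computing: 6^14 = 78364164096

78364164096


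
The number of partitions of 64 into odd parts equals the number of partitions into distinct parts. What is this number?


Computing partitions of 64 into odd parts (1, 3, 5, ...):
Using the generating function prod_{k>=0} 1/(1-x^(2k+1)),
the count is 16444

16444


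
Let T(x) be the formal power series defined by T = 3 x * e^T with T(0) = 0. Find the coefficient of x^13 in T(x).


Apply the Lagrange inversion formula: if T = 3 x * phi(T) with phi(t) = e^t, then
[x^n] T = 3^n * (1/n) [t^(n-1)] phi(t)^n = 3^n * (1/n) [t^(n-1)] e^(n t) = 3^n * (1/n) * n^(n-1) / (n-1)! = 3^n * n^(n-1) / n!.
When c = 1 this is the Cayley count of rooted labeled trees on n vertices, divided by n!.
For n = 13: 3^13 * 13^12 / 13! = 1594323 * 23298085122481/6227020800 = 11758364345276757/1971200.

11758364345276757/1971200


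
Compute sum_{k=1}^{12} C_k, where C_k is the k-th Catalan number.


C_1 through C_12: 1, 2, 5, 14, 42, 132, 429, 1430, 4862, 16796, 58786, 208012
Sum = 1 + 2 + 5 + 14 + 42 + 132 + 429 + 1430 + 4862 + 16796 + 58786 + 208012
= 290511

290511


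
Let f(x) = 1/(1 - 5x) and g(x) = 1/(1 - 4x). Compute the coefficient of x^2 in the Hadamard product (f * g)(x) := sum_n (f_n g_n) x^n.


f has coefficients f_k = 5^k and g has coefficients g_k = 4^k, so the Hadamard product has coefficient (f*g)_k = 5^k * 4^k = 20^k.
For k = 2: 20^2 = 400.

400


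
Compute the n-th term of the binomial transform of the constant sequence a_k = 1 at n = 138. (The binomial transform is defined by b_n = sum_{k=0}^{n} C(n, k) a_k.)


With a_k = 1 for all k, b_n = sum_{k=0}^{n} C(n, k) = 2^n by the binomial theorem.
For n = 138: 2^138 = 348449143727040986586495598010130648530944.

348449143727040986586495598010130648530944


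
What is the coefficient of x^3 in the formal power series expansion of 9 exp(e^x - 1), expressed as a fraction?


exp(e^x - 1) is the exponential generating function for the Bell numbers Bell_k: exp(e^x - 1) = sum_{k>=0} Bell_k x^k / k!.
So the coefficient of x^3 in 9 exp(e^x - 1) is 9 Bell_3 / 3!.
Computing: Bell_3 = 5 and 3! = 6, giving
9 * 5/6 = 15/2.

15/2


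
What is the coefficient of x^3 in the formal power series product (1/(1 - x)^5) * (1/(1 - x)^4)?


Combine the factors: (1/(1 - x)^5) * (1/(1 - x)^4) = 1/(1 - x)^9.
Then use 1/(1 - x)^r = sum_{k>=0} C(k + r - 1, r - 1) x^k with r = 9 and k = 3:
C(11, 8) = 165.

165


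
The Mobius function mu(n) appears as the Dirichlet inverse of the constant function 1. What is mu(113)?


113 = 113 (all distinct primes).
mu(113) = (-1)^1 = -1

-1


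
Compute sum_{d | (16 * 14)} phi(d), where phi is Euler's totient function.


First, 16 * 14 = 224. One classical identity is sum_{d | n} phi(d) = n (each k in [1, n] has a unique gcd with n, and among the k's with gcd(k, n) = n/d there are phi(d) of them). So the sum equals 224. We also verify directly:
Divisors of 224: 1, 2, 4, 7, 8, 14, 16, 28, 32, 56, 112, 224.
phi values: 1, 1, 2, 6, 4, 6, 8, 12, 16, 24, 48, 96.
Sum = 224.

224


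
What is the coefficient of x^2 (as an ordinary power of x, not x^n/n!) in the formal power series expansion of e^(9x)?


The exponential series is e^y = sum_{k>=0} y^k / k!. Substituting y = 9x gives
e^(9x) = sum_{k>=0} 9^k x^k / k!.
So the coefficient of x^n is a^n/n! with a = 9, n = 2:
9^2 / 2! = 81/2 = 81/2

81/2


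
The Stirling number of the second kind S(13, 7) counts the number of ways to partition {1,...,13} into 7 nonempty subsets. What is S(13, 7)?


Using the explicit formula S(n,k) = (1/k!) sum_{j=0}^{k} (-1)^(k-j) C(k,j) j^n:
S(13, 7) = 5715424
Equivalently, S(n,k) is n! times the coefficient of x^n in the EGF (e^x - 1)^k / k!.

5715424


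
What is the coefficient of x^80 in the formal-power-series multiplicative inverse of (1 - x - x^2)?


Let the inverse be f(x) = sum_{k>=0} a_k x^k. From f(x) * (1 - x - x^2) = 1 and matching coefficients:
 x^0: a_0 = 1.
 x^1: a_1 - a_0 = 0, so a_1 = 1.
 x^k (k >= 2): a_k - a_{k-1} - a_{k-2} = 0, i.e. a_k = a_{k-1} + a_{k-2}.
This is the Fibonacci-type recurrence shifted so that a_0 = a_1 = 1.
Iterating: a_0=1, a_1=1, a_2=2, a_3=3, a_4=5, a_5=8, a_6=13, a_7=21, a_8=34, a_9=55, ...
a_80 = 37889062373143906.

37889062373143906


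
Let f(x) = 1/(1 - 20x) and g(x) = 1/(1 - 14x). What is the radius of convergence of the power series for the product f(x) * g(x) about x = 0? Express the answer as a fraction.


The radius of 1/(1 - 20x) is 1/20 (nearest singularity at x = 1/20), and the radius of 1/(1 - 14x) is 1/14.
The product f(x)*g(x) = 1/((1 - 20x)(1 - 14x)) has singularities at both 1/20 and 1/14, so its radius of convergence is the distance to the nearest one:
min(1/20, 1/14) = 1/20.

1/20
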